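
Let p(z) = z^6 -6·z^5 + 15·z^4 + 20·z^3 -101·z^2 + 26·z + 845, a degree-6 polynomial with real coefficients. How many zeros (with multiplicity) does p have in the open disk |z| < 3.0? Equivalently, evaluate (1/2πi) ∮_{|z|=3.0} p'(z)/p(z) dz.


The zeros of p are: (3 + 2i), (3 - 2i), (2 + 3i), (2 - 3i), (-2 + 1i), (-2 - 1i).
Their magnitudes are: 3.606, 3.606, 3.606, 3.606, 2.236, 2.236.
Zeros with |z| < R = 3.0: (-2 + 1i), (-2 - 1i).
Count = 2.
By the argument principle, (1/2πi) ∮_{|z|=R} p'(z)/p(z) dz equals exactly this count.

Number of zeros inside |z| < 3.0: 2.


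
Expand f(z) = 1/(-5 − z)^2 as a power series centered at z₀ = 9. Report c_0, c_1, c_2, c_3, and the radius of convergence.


Let w = z − z₀, so z = z₀ + w.
Then -5 − z = -5 − (z₀ + w) = (-5 − z₀) − w = -14 − w.
f(z) = 1/(-14 − w)^2 = (1/(-14)^2) · (1 − w/(-14))^{−2}.
By the binomial series (1−u)^{−2} = Σ_{n≥0} C(n+1, 1) u^n for |u|<1, with u = w/(-14):
  c_n = C(n+1, 1) / (-14)^(n+2).
  c_0 = 1/(-14)^2 = 1/196.
  c_1 = 2/(-14)^3 = -1/1372.
  c_2 = 3/(-14)^4 = 3/38416.
  c_3 = 4/(-14)^5 = -1/134456.
The series is valid for |w/d| < 1, i.e. |z − z₀| < |d|.
Radius of convergence: R = |-5 − z₀| = |-14| = 14 (distance from z₀ to the singularity z = -5).

c_0 = 1/196, c_1 = -1/1372, c_2 = 3/38416, c_3 = -1/134456; R = 14.


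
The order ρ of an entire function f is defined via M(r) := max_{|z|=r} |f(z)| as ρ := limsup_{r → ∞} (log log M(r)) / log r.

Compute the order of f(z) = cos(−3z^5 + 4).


Write cos(w) = (e^{iw} ± e^{−iw})/(2 or 2i), so |cos(w)| ≤ e^{|w|}. With w = −3z^5 + 4, |w| ≤ 3r^5 + 4 on |z|=r, giving M(r) ≤ e^{3r^5 + 4} and ρ ≤ 5. For the lower bound, choose z on |z|=r with -3z^5 purely imaginary of modulus 3r^5; then |cos(−3z^5 + 4)| grows like e^{3r^5}/2, so ρ ≥ 5. Hence ρ = 5.
Therefore ρ = 5.

Order ρ = 5.


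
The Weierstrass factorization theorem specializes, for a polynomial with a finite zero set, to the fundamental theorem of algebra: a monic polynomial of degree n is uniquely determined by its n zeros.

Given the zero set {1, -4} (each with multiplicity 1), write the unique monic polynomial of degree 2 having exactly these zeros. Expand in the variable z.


The polynomial is p(z) = ∏_{α ∈ S} (z − α), where S = {1, -4}.
Expanding the product yields: p(z) = z^2 + 3·z -4.
The resulting polynomial has degree 2 and real coefficients as required.

p(z) = z^2 + 3·z -4.


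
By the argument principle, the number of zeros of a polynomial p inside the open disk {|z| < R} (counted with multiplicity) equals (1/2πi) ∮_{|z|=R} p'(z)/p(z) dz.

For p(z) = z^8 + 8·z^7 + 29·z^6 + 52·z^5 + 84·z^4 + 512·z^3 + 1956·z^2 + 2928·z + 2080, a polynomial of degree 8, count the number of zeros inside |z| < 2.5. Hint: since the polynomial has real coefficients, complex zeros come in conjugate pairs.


The zeros of p are: (2 + 2i), (2 - 2i), (-1 + 1i), (-1 - 1i), (-3 + 1i), (-3 - 1i), (-2 + 3i), (-2 - 3i).
Their magnitudes are: 2.828, 2.828, 1.414, 1.414, 3.162, 3.162, 3.606, 3.606.
Zeros with |z| < R = 2.5: (-1 + 1i), (-1 - 1i).
Count = 2.
By the argument principle, (1/2πi) ∮_{|z|=R} p'(z)/p(z) dz equals exactly this count.

Number of zeros inside |z| < 2.5: 2.


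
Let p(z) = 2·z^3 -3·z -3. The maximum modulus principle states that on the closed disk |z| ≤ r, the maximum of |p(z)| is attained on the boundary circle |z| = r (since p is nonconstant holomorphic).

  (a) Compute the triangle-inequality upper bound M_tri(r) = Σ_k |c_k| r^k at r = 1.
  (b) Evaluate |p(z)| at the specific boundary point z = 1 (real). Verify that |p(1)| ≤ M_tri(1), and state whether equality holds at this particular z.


Coefficients: c_0 = -3, c_1 = -3, c_2 = 0, c_3 = 2. Radius r = 1.
Part (a). Triangle bound: M_tri(r) = Σ_k |c_k| r^k
  = |-3|·1^0 + |-3|·1^1 + |0|·1^2 + |2|·1^3
  = 3 + 3 + 0 + 2 = 8.
This bounds M(r) := max_{|z|=r} |p(z)| from above; equality holds iff all terms c_k z^k can be made to align in phase at a single z on |z|=r.
Part (b). At z = 1 (real, on the circle |z| = r):
  p(1) = (-3)·1^0 + (-3)·1^1 + (0)·1^2 + (2)·1^3 = -4.
  |p(1)| = 4.
Check: |p(1)| = 4 ≤ 8 = M_tri(1). ✓ Equality does not hold at z = 1 (the coefficients have mixed signs, so the terms do not all align in phase there).

M_tri(1) = 8; |p(1)| = 4; equality at z=1: no.


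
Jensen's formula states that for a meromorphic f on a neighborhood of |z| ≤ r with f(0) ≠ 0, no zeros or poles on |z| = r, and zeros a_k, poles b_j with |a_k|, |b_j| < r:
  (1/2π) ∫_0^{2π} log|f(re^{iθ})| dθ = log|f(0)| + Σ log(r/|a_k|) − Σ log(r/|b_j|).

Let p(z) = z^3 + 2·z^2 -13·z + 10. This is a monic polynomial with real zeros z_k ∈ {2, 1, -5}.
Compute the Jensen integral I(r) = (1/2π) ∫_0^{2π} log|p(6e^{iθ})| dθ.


Zeros: -5, 1, 2; r = 6.
Inside |z| < r: -5, 1, 2. Outside (|z| ≥ r): ∅.
p(0) = 10, so log|p(0)| = log(10) = 2.3026.
Apply Jensen: I(r) = log|p(0)| + Σ_k log(r/|z_k|), summed over zeros inside |z| < r.
  log(r/|z_k|) for z_k = 2: log(6/2) = 1.0986
  log(r/|z_k|) for z_k = 1: log(6/1) = 1.7918
  log(r/|z_k|) for z_k = -5: log(6/5) = 0.1823
Sum over inside zeros: 3.0727.
I(r) = log|p(0)| + (inside sum) = 2.3026 + 3.0727 = 5.3753.
Closed form (all zeros inside, monic): I(r) = n·log(r) = 3·log(6) = 5.3753. ✓

I(r) ≈ 5.3753.


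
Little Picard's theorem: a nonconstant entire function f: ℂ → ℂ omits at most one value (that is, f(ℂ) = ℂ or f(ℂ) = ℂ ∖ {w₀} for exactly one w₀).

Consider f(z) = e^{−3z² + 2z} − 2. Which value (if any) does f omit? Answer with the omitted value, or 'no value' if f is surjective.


Little Picard bounds the complement of f(ℂ) to at most one point.
The exponent g(z) = −3z² + 2z is a nonconstant polynomial, hence surjective onto ℂ. So e^{g(z)} takes every value in {e^w : w ∈ ℂ} = ℂ ∖ {0}. Adding -2 shifts the range to ℂ ∖ {-2}. f omits exactly -2.

Omitted value: -2.


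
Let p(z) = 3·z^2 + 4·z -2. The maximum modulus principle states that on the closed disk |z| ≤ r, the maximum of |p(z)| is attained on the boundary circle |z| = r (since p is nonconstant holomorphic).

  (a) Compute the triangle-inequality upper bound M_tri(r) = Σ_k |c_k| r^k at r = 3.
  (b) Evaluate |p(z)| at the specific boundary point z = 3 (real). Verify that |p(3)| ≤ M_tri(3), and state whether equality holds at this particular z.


Coefficients: c_0 = -2, c_1 = 4, c_2 = 3. Radius r = 3.
Part (a). Triangle bound: M_tri(r) = Σ_k |c_k| r^k
  = |-2|·3^0 + |4|·3^1 + |3|·3^2
  = 2 + 12 + 27 = 41.
This bounds M(r) := max_{|z|=r} |p(z)| from above; equality holds iff all terms c_k z^k can be made to align in phase at a single z on |z|=r.
Part (b). At z = 3 (real, on the circle |z| = r):
  p(3) = (-2)·3^0 + (4)·3^1 + (3)·3^2 = 37.
  |p(3)| = 37.
Check: |p(3)| = 37 ≤ 41 = M_tri(3). ✓ Equality does not hold at z = 3 (the coefficients have mixed signs, so the terms do not all align in phase there).

M_tri(3) = 41; |p(3)| = 37; equality at z=3: no.


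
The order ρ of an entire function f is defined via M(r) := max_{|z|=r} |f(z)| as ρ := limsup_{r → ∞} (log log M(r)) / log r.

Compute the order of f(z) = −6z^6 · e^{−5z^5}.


M(r) = max_{|z|=r} |-6|·|z|^6·|e^{−5z^5}| = 6·r^6 · e^{5r^5} (the factors attain their maxima compatibly on |z|=r). Then log M(r) = log 6 + 6·log r + 5r^5, dominated by the last term, so log log M(r) ~ 5·log r. The polynomial factor -6z^6 contributes only a log r term and does not affect the order. ρ = 5.
Therefore ρ = 5.

Order ρ = 5.


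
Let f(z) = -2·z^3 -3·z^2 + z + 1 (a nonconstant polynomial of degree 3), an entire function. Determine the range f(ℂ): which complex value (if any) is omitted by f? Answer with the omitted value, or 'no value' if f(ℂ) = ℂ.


Little Picard bounds the complement of f(ℂ) to at most one point.
For every w ∈ ℂ, the equation p(z) − w = 0 is a nonconstant polynomial in z and hence has at least one root by the fundamental theorem of algebra. So p is surjective onto ℂ, omitting no value.

Omitted value: no value.


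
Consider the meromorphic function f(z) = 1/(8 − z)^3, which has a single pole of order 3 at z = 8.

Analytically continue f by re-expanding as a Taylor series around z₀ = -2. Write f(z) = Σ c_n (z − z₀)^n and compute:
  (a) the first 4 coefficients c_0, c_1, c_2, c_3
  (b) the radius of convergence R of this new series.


Let w = z − z₀, so z = z₀ + w.
Then 8 − z = 8 − (z₀ + w) = (8 − z₀) − w = 10 − w.
f(z) = 1/(10 − w)^3 = (1/(10)^3) · (1 − w/(10))^{−3}.
By the binomial series (1−u)^{−3} = Σ_{n≥0} C(n+2, 2) u^n for |u|<1, with u = w/(10):
  c_n = C(n+2, 2) / (10)^(n+3).
  c_0 = 1/(10)^3 = 1/1000.
  c_1 = 3/(10)^4 = 3/10000.
  c_2 = 6/(10)^5 = 3/50000.
  c_3 = 10/(10)^6 = 1/100000.
The series is valid for |w/d| < 1, i.e. |z − z₀| < |d|.
Radius of convergence: R = |8 − z₀| = |10| = 10 (distance from z₀ to the singularity z = 8).

c_0 = 1/1000, c_1 = 3/10000, c_2 = 3/50000, c_3 = 1/100000; R = 10.


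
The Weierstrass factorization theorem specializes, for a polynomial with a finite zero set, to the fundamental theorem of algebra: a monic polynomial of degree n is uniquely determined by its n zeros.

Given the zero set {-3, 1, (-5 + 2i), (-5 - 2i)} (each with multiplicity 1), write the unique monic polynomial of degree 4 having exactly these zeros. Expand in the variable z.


The polynomial is p(z) = ∏_{α ∈ S} (z − α), where S = {-3, 1, (-5 + 2i), (-5 - 2i)}.
Expanding the product yields: p(z) = z^4 + 12·z^3 + 46·z^2 + 28·z -87.
Note conjugate pairs combine to real quadratics: (z − (-5+2i))(z − (-5−2i)) = z² + 10z + 29.
The resulting polynomial has degree 4 and real coefficients as required.

p(z) = z^4 + 12·z^3 + 46·z^2 + 28·z -87.


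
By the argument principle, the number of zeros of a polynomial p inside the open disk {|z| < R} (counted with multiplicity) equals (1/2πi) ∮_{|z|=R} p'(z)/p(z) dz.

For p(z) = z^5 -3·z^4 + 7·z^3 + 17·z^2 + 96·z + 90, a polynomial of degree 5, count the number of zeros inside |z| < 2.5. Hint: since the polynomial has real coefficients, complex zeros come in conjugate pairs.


The zeros of p are: (-1 + 2i), (-1 - 2i), -1, (3 + 3i), (3 - 3i).
Their magnitudes are: 2.236, 2.236, 1, 4.243, 4.243.
Zeros with |z| < R = 2.5: (-1 + 2i), (-1 - 2i), -1.
Count = 3.
By the argument principle, (1/2πi) ∮_{|z|=R} p'(z)/p(z) dz equals exactly this count.

Number of zeros inside |z| < 2.5: 3.


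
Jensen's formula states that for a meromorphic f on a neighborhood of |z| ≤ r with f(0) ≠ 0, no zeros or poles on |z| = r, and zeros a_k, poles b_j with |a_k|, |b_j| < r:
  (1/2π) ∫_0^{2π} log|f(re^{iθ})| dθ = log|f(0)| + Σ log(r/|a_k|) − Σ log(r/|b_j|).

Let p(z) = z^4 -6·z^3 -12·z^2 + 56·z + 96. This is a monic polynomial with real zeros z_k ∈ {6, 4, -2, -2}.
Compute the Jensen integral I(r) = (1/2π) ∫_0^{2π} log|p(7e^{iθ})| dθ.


Zeros: -2, -2, 4, 6; r = 7.
Inside |z| < r: -2, -2, 4, 6. Outside (|z| ≥ r): ∅.
p(0) = 96, so log|p(0)| = log(96) = 4.5643.
Apply Jensen: I(r) = log|p(0)| + Σ_k log(r/|z_k|), summed over zeros inside |z| < r.
  log(r/|z_k|) for z_k = 6: log(7/6) = 0.1542
  log(r/|z_k|) for z_k = 4: log(7/4) = 0.5596
  log(r/|z_k|) for z_k = -2: log(7/2) = 1.2528
  log(r/|z_k|) for z_k = -2: log(7/2) = 1.2528
Sum over inside zeros: 3.2193.
I(r) = log|p(0)| + (inside sum) = 4.5643 + 3.2193 = 7.7836.
Closed form (all zeros inside, monic): I(r) = n·log(r) = 4·log(7) = 7.7836. ✓

I(r) ≈ 7.7836.


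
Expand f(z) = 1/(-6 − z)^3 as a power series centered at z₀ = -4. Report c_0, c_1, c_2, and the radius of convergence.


Let w = z − z₀, so z = z₀ + w.
Then -6 − z = -6 − (z₀ + w) = (-6 − z₀) − w = -2 − w.
f(z) = 1/(-2 − w)^3 = (1/(-2)^3) · (1 − w/(-2))^{−3}.
By the binomial series (1−u)^{−3} = Σ_{n≥0} C(n+2, 2) u^n for |u|<1, with u = w/(-2):
  c_n = C(n+2, 2) / (-2)^(n+3).
  c_0 = 1/(-2)^3 = -1/8.
  c_1 = 3/(-2)^4 = 3/16.
  c_2 = 6/(-2)^5 = -3/16.
The series is valid for |w/d| < 1, i.e. |z − z₀| < |d|.
Radius of convergence: R = |-6 − z₀| = |-2| = 2 (distance from z₀ to the singularity z = -6).

c_0 = -1/8, c_1 = 3/16, c_2 = -3/16; R = 2.


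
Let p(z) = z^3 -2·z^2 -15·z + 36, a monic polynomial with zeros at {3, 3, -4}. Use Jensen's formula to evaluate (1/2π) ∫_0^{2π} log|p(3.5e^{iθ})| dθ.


Zeros: -4, 3, 3; r = 3.5.
Inside |z| < r: 3, 3. Outside (|z| ≥ r): -4.
p(0) = 36, so log|p(0)| = log(36) = 3.5835.
Apply Jensen: I(r) = log|p(0)| + Σ_k log(r/|z_k|), summed over zeros inside |z| < r.
  log(r/|z_k|) for z_k = 3: log(3.5/3) = 0.1542
  log(r/|z_k|) for z_k = 3: log(3.5/3) = 0.1542
  Outside zeros (-4) contribute nothing to the Jensen sum.
Sum over inside zeros: 0.3083.
I(r) = log|p(0)| + (inside sum) = 3.5835 + 0.3083 = 3.8918.
Note: since some zeros are outside |z| ≤ r, the simplified n·log(r) form does NOT apply — only the inside zeros contribute.

I(r) ≈ 3.8918.


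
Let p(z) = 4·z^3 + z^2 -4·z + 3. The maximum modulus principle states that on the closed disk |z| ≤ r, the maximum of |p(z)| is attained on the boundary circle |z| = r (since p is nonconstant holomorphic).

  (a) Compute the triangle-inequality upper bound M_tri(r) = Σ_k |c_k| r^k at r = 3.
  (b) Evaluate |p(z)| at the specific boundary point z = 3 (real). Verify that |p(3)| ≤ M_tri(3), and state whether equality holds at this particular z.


Coefficients: c_0 = 3, c_1 = -4, c_2 = 1, c_3 = 4. Radius r = 3.
Part (a). Triangle bound: M_tri(r) = Σ_k |c_k| r^k
  = |3|·3^0 + |-4|·3^1 + |1|·3^2 + |4|·3^3
  = 3 + 12 + 9 + 108 = 132.
This bounds M(r) := max_{|z|=r} |p(z)| from above; equality holds iff all terms c_k z^k can be made to align in phase at a single z on |z|=r.
Part (b). At z = 3 (real, on the circle |z| = r):
  p(3) = (3)·3^0 + (-4)·3^1 + (1)·3^2 + (4)·3^3 = 108.
  |p(3)| = 108.
Check: |p(3)| = 108 ≤ 132 = M_tri(3). ✓ Equality does not hold at z = 3 (the coefficients have mixed signs, so the terms do not all align in phase there).

M_tri(3) = 132; |p(3)| = 108; equality at z=3: no.


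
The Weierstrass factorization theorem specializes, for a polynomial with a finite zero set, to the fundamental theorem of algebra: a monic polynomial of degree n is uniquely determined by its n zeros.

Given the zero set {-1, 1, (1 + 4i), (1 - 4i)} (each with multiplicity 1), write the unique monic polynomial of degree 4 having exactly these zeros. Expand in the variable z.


The polynomial is p(z) = ∏_{α ∈ S} (z − α), where S = {-1, 1, (1 + 4i), (1 - 4i)}.
Expanding the product yields: p(z) = z^4 -2·z^3 + 16·z^2 + 2·z -17.
Note conjugate pairs combine to real quadratics: (z − (1+4i))(z − (1−4i)) = z² − 2z + 17.
The resulting polynomial has degree 4 and real coefficients as required.

p(z) = z^4 -2·z^3 + 16·z^2 + 2·z -17.


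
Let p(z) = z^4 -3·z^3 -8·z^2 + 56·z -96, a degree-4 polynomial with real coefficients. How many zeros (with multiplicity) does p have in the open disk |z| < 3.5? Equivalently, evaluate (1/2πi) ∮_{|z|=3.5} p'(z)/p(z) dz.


The zeros of p are: (2 + 2i), (2 - 2i), 3, -4.
Their magnitudes are: 2.828, 2.828, 3, 4.
Zeros with |z| < R = 3.5: (2 + 2i), (2 - 2i), 3.
Count = 3.
By the argument principle, (1/2πi) ∮_{|z|=R} p'(z)/p(z) dz equals exactly this count.

Number of zeros inside |z| < 3.5: 3.


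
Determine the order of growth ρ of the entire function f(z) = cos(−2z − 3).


cos(w) is a linear combination of e^{iw} and e^{−iw} (or e^w, e^{−w} in the hyperbolic case), so |cos(w)| ≤ e^{|w|}. With w = −2z − 3, |w| ≤ 2|z| + 3 = 2r + 3 on |z| = r, giving M(r) ≤ e^{2r + 3}, so ρ ≤ 1. On a suitable ray (z = it for sin/cos; z = t for sinh/cosh, t real → ∞), |cos(−2z − 3)| grows like e^{2|t|}/2, so ρ ≥ 1. Hence ρ = 1.
Therefore ρ = 1.

Order ρ = 1.


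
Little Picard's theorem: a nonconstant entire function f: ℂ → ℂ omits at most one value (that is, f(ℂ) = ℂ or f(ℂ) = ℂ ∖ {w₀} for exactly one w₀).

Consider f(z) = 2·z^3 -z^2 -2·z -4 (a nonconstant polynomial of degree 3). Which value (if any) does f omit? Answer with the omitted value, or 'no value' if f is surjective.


Little Picard bounds the complement of f(ℂ) to at most one point.
For every w ∈ ℂ, the equation p(z) − w = 0 is a nonconstant polynomial in z and hence has at least one root by the fundamental theorem of algebra. So p is surjective onto ℂ, omitting no value.

Omitted value: no value.


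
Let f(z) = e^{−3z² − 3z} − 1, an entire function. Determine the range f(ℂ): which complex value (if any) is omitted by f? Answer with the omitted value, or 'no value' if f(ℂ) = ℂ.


Little Picard bounds the complement of f(ℂ) to at most one point.
The exponent g(z) = −3z² − 3z is a nonconstant polynomial, hence surjective onto ℂ. So e^{g(z)} takes every value in {e^w : w ∈ ℂ} = ℂ ∖ {0}. Adding -1 shifts the range to ℂ ∖ {-1}. f omits exactly -1.

Omitted value: -1.


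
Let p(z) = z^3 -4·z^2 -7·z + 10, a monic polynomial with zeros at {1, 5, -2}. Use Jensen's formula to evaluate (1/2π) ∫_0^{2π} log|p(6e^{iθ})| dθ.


Zeros: -2, 1, 5; r = 6.
Inside |z| < r: -2, 1, 5. Outside (|z| ≥ r): ∅.
p(0) = 10, so log|p(0)| = log(10) = 2.3026.
Apply Jensen: I(r) = log|p(0)| + Σ_k log(r/|z_k|), summed over zeros inside |z| < r.
  log(r/|z_k|) for z_k = 1: log(6/1) = 1.7918
  log(r/|z_k|) for z_k = 5: log(6/5) = 0.1823
  log(r/|z_k|) for z_k = -2: log(6/2) = 1.0986
Sum over inside zeros: 3.0727.
I(r) = log|p(0)| + (inside sum) = 2.3026 + 3.0727 = 5.3753.
Closed form (all zeros inside, monic): I(r) = n·log(r) = 3·log(6) = 5.3753. ✓

I(r) ≈ 5.3753.


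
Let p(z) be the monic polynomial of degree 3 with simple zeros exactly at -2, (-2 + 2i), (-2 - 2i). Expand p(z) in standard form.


The polynomial is p(z) = ∏_{α ∈ S} (z − α), where S = {-2, (-2 + 2i), (-2 - 2i)}.
Expanding the product yields: p(z) = z^3 + 6·z^2 + 16·z + 16.
Note conjugate pairs combine to real quadratics: (z − (-2+2i))(z − (-2−2i)) = z² + 4z + 8.
The resulting polynomial has degree 3 and real coefficients as required.

p(z) = z^3 + 6·z^2 + 16·z + 16.


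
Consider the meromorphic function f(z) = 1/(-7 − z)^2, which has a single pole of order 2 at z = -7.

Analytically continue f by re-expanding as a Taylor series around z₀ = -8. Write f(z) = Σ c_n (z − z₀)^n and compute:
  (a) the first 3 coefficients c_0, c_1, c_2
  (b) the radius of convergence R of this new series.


Let w = z − z₀, so z = z₀ + w.
Then -7 − z = -7 − (z₀ + w) = (-7 − z₀) − w = 1 − w.
f(z) = 1/(1 − w)^2 = (1/(1)^2) · (1 − w/(1))^{−2}.
By the binomial series (1−u)^{−2} = Σ_{n≥0} C(n+1, 1) u^n for |u|<1, with u = w/(1):
  c_n = C(n+1, 1) / (1)^(n+2).
  c_0 = 1/(1)^2 = 1.
  c_1 = 2/(1)^3 = 2.
  c_2 = 3/(1)^4 = 3.
The series is valid for |w/d| < 1, i.e. |z − z₀| < |d|.
Radius of convergence: R = |-7 − z₀| = |1| = 1 (distance from z₀ to the singularity z = -7).

c_0 = 1, c_1 = 2, c_2 = 3; R = 1.


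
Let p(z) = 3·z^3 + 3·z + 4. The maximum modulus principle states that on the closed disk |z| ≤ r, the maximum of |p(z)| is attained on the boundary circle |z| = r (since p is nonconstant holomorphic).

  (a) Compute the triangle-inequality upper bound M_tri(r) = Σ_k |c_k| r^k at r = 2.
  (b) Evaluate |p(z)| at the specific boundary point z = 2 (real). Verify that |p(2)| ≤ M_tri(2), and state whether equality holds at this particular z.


Coefficients: c_0 = 4, c_1 = 3, c_2 = 0, c_3 = 3. Radius r = 2.
Part (a). Triangle bound: M_tri(r) = Σ_k |c_k| r^k
  = |4|·2^0 + |3|·2^1 + |0|·2^2 + |3|·2^3
  = 4 + 6 + 0 + 24 = 34.
This bounds M(r) := max_{|z|=r} |p(z)| from above; equality holds iff all terms c_k z^k can be made to align in phase at a single z on |z|=r.
Part (b). At z = 2 (real, on the circle |z| = r):
  p(2) = (4)·2^0 + (3)·2^1 + (0)·2^2 + (3)·2^3 = 34.
  |p(2)| = 34.
Since all nonzero coefficients share the same sign, |p(2)| = 34 = M_tri(2); the triangle bound is attained at z = 2, so in fact M(r) = 34.

M_tri(2) = 34; |p(2)| = 34; equality at z=2: yes.


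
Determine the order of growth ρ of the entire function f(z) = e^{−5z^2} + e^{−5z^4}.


Each summand is entire of order 2 and 4 respectively (as in the single-exponential case). The order of a sum is at most the max of the orders, so ρ ≤ 4. For the lower bound: on |z|=r choose arg z so that -5z^4 is real positive; then |e^{-5z^4}| = e^{5r^4} while |e^{-5z^2}| ≤ e^{5r^2} = o(e^{5r^4}). So |f| ≥ e^{5r^4}(1 − o(1)) and ρ ≥ 4. Hence ρ = max(2, 4) = 4.
Therefore ρ = 4.

Order ρ = 4.


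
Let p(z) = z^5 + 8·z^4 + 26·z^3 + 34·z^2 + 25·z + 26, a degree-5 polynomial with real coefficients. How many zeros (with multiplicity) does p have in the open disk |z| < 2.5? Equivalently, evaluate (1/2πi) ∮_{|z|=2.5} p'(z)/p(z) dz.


The zeros of p are: (-3 + 2i), (-3 - 2i), -2, (0 + 1i), (0 - 1i).
Their magnitudes are: 3.606, 3.606, 2, 1, 1.
Zeros with |z| < R = 2.5: -2, (0 + 1i), (0 - 1i).
Count = 3.
By the argument principle, (1/2πi) ∮_{|z|=R} p'(z)/p(z) dz equals exactly this count.

Number of zeros inside |z| < 2.5: 3.


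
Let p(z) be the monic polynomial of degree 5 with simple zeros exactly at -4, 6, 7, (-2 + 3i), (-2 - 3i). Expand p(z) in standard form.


The polynomial is p(z) = ∏_{α ∈ S} (z − α), where S = {-4, 6, 7, (-2 + 3i), (-2 - 3i)}.
Expanding the product yields: p(z) = z^5 -5·z^4 -33·z^3 + 11·z^2 + 542·z + 2184.
Note conjugate pairs combine to real quadratics: (z − (-2+3i))(z − (-2−3i)) = z² + 4z + 13.
The resulting polynomial has degree 5 and real coefficients as required.

p(z) = z^5 -5·z^4 -33·z^3 + 11·z^2 + 542·z + 2184.


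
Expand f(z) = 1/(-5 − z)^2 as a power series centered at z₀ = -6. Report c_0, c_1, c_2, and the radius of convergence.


Let w = z − z₀, so z = z₀ + w.
Then -5 − z = -5 − (z₀ + w) = (-5 − z₀) − w = 1 − w.
f(z) = 1/(1 − w)^2 = (1/(1)^2) · (1 − w/(1))^{−2}.
By the binomial series (1−u)^{−2} = Σ_{n≥0} C(n+1, 1) u^n for |u|<1, with u = w/(1):
  c_n = C(n+1, 1) / (1)^(n+2).
  c_0 = 1/(1)^2 = 1.
  c_1 = 2/(1)^3 = 2.
  c_2 = 3/(1)^4 = 3.
The series is valid for |w/d| < 1, i.e. |z − z₀| < |d|.
Radius of convergence: R = |-5 − z₀| = |1| = 1 (distance from z₀ to the singularity z = -5).

c_0 = 1, c_1 = 2, c_2 = 3; R = 1.


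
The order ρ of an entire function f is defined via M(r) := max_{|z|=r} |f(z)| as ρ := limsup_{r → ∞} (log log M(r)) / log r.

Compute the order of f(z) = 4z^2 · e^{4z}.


M(r) = max_{|z|=r} |4|·|z|^2·|e^{4z}| = 4·r^2 · e^{4r^1} (the factors attain their maxima compatibly on |z|=r). Then log M(r) = log 4 + 2·log r + 4r^1, dominated by the last term, so log log M(r) ~ 1·log r. The polynomial factor 4z^2 contributes only a log r term and does not affect the order. ρ = 1.
Therefore ρ = 1.

Order ρ = 1.


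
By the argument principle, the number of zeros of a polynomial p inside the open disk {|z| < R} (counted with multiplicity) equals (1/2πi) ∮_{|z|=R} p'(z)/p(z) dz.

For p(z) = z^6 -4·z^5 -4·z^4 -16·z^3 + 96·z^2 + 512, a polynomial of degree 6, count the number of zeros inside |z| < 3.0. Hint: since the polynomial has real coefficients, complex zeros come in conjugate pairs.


The zeros of p are: (0 + 2i), (0 - 2i), 4, 4, (-2 + 2i), (-2 - 2i).
Their magnitudes are: 2, 2, 4, 4, 2.828, 2.828.
Zeros with |z| < R = 3.0: (0 + 2i), (0 - 2i), (-2 + 2i), (-2 - 2i).
Count = 4.
By the argument principle, (1/2πi) ∮_{|z|=R} p'(z)/p(z) dz equals exactly this count.

Number of zeros inside |z| < 3.0: 4.


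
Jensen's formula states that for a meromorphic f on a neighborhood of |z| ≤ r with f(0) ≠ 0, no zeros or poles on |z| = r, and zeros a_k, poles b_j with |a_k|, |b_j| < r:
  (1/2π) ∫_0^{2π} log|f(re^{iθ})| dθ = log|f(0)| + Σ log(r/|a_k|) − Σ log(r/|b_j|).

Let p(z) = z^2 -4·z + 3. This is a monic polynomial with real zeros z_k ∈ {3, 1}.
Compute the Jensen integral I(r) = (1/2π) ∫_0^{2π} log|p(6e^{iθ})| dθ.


Zeros: 1, 3; r = 6.
Inside |z| < r: 1, 3. Outside (|z| ≥ r): ∅.
p(0) = 3, so log|p(0)| = log(3) = 1.0986.
Apply Jensen: I(r) = log|p(0)| + Σ_k log(r/|z_k|), summed over zeros inside |z| < r.
  log(r/|z_k|) for z_k = 3: log(6/3) = 0.6931
  log(r/|z_k|) for z_k = 1: log(6/1) = 1.7918
Sum over inside zeros: 2.4849.
I(r) = log|p(0)| + (inside sum) = 1.0986 + 2.4849 = 3.5835.
Closed form (all zeros inside, monic): I(r) = n·log(r) = 2·log(6) = 3.5835. ✓

I(r) ≈ 3.5835.


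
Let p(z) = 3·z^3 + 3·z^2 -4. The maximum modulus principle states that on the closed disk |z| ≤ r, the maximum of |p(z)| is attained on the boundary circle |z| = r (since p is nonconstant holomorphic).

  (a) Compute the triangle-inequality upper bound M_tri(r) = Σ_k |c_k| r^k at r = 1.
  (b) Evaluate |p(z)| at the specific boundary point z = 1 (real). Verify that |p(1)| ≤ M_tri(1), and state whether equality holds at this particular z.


Coefficients: c_0 = -4, c_1 = 0, c_2 = 3, c_3 = 3. Radius r = 1.
Part (a). Triangle bound: M_tri(r) = Σ_k |c_k| r^k
  = |-4|·1^0 + |0|·1^1 + |3|·1^2 + |3|·1^3
  = 4 + 0 + 3 + 3 = 10.
This bounds M(r) := max_{|z|=r} |p(z)| from above; equality holds iff all terms c_k z^k can be made to align in phase at a single z on |z|=r.
Part (b). At z = 1 (real, on the circle |z| = r):
  p(1) = (-4)·1^0 + (0)·1^1 + (3)·1^2 + (3)·1^3 = 2.
  |p(1)| = 2.
Check: |p(1)| = 2 ≤ 10 = M_tri(1). ✓ Equality does not hold at z = 1 (the coefficients have mixed signs, so the terms do not all align in phase there).

M_tri(1) = 10; |p(1)| = 2; equality at z=1: no.


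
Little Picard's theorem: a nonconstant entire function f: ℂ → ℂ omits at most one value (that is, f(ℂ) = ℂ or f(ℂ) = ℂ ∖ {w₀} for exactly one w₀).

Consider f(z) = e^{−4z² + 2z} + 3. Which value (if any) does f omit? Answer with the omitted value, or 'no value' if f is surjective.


Little Picard bounds the complement of f(ℂ) to at most one point.
The exponent g(z) = −4z² + 2z is a nonconstant polynomial, hence surjective onto ℂ. So e^{g(z)} takes every value in {e^w : w ∈ ℂ} = ℂ ∖ {0}. Adding 3 shifts the range to ℂ ∖ {3}. f omits exactly 3.

Omitted value: 3.


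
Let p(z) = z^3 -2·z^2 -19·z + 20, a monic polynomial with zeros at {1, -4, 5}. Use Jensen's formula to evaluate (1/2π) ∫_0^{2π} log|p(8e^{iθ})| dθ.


Zeros: -4, 1, 5; r = 8.
Inside |z| < r: -4, 1, 5. Outside (|z| ≥ r): ∅.
p(0) = 20, so log|p(0)| = log(20) = 2.9957.
Apply Jensen: I(r) = log|p(0)| + Σ_k log(r/|z_k|), summed over zeros inside |z| < r.
  log(r/|z_k|) for z_k = 1: log(8/1) = 2.0794
  log(r/|z_k|) for z_k = -4: log(8/4) = 0.6931
  log(r/|z_k|) for z_k = 5: log(8/5) = 0.4700
Sum over inside zeros: 3.2426.
I(r) = log|p(0)| + (inside sum) = 2.9957 + 3.2426 = 6.2383.
Closed form (all zeros inside, monic): I(r) = n·log(r) = 3·log(8) = 6.2383. ✓

I(r) ≈ 6.2383.


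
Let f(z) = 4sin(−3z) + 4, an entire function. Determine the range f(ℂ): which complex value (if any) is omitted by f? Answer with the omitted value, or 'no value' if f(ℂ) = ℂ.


Little Picard bounds the complement of f(ℂ) to at most one point.
sin is entire and surjective onto ℂ: for every w ∈ ℂ, sin(ζ) = w has a solution ζ ∈ ℂ (e.g., via the complex inverse arcsin). With ζ = −3z this gives z = ζ/(-3). Then 4·sin(−3z) takes every value in 4·ℂ = ℂ, and adding 4 is a bijection of ℂ. So f is surjective and omits no value. (Note: only on the real line is sin bounded by [−1, 1].)

Omitted value: no value.


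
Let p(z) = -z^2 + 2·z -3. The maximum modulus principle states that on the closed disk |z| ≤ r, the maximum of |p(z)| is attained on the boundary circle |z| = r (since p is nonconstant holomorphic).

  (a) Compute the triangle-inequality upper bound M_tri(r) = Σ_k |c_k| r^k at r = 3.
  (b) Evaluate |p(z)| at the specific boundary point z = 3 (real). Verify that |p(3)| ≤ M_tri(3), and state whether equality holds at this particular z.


Coefficients: c_0 = -3, c_1 = 2, c_2 = -1. Radius r = 3.
Part (a). Triangle bound: M_tri(r) = Σ_k |c_k| r^k
  = |-3|·3^0 + |2|·3^1 + |-1|·3^2
  = 3 + 6 + 9 = 18.
This bounds M(r) := max_{|z|=r} |p(z)| from above; equality holds iff all terms c_k z^k can be made to align in phase at a single z on |z|=r.
Part (b). At z = 3 (real, on the circle |z| = r):
  p(3) = (-3)·3^0 + (2)·3^1 + (-1)·3^2 = -6.
  |p(3)| = 6.
Check: |p(3)| = 6 ≤ 18 = M_tri(3). ✓ Equality does not hold at z = 3 (the coefficients have mixed signs, so the terms do not all align in phase there).

M_tri(3) = 18; |p(3)| = 6; equality at z=3: no.


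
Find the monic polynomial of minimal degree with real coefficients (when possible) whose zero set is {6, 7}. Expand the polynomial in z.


The polynomial is p(z) = ∏_{α ∈ S} (z − α), where S = {6, 7}.
Expanding the product yields: p(z) = z^2 -13·z + 42.
The resulting polynomial has degree 2 and real coefficients as required.

p(z) = z^2 -13·z + 42.


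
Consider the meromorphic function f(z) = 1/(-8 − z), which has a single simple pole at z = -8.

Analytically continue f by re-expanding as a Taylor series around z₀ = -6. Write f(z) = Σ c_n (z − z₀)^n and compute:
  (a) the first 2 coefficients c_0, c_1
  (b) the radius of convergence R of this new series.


Let w = z − z₀, so z = z₀ + w.
Then -8 − z = -8 − (z₀ + w) = (-8 − z₀) − w = -2 − w.
f(z) = 1/(-2 − w) = (1/(-2)) · 1/(1 − w/(-2)) = Σ_{n≥0} w^n / (-2)^(n+1).
So c_n = 1/(-2)^(n+1):
  c_0 = 1/(-2)^1 = -1/2.
  c_1 = 1/(-2)^2 = 1/4.
The series is valid for |w/d| < 1, i.e. |z − z₀| < |d|.
Radius of convergence: R = |-8 − z₀| = |-2| = 2 (distance from z₀ to the singularity z = -8).

c_0 = -1/2, c_1 = 1/4; R = 2.


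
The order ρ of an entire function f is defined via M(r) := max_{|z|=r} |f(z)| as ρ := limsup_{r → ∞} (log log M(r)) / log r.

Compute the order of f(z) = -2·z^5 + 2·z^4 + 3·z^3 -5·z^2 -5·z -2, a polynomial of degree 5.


|f(z)| ≤ Σ|c_k|·r^k = O(r^5) as r → ∞. Polynomial growth is O(e^{r^ε}) for every ε > 0 (since r^5/e^{r^ε} → 0), so ρ ≤ ε for all ε > 0, i.e. ρ = 0. Every nonconstant polynomial has order 0.
Therefore ρ = 0.

Order ρ = 0.


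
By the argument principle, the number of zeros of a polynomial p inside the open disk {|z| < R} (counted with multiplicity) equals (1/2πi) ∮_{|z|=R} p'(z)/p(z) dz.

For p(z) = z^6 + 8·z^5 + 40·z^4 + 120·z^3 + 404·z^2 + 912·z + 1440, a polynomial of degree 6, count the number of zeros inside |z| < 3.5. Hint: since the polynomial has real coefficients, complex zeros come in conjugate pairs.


The zeros of p are: (-3 + 3i), (-3 - 3i), (1 + 3i), (1 - 3i), (-2 + 2i), (-2 - 2i).
Their magnitudes are: 4.243, 4.243, 3.162, 3.162, 2.828, 2.828.
Zeros with |z| < R = 3.5: (1 + 3i), (1 - 3i), (-2 + 2i), (-2 - 2i).
Count = 4.
By the argument principle, (1/2πi) ∮_{|z|=R} p'(z)/p(z) dz equals exactly this count.

Number of zeros inside |z| < 3.5: 4.


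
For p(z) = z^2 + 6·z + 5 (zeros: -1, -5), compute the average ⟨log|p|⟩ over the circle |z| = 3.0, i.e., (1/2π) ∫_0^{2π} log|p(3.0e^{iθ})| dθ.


Zeros: -5, -1; r = 3.0.
Inside |z| < r: -1. Outside (|z| ≥ r): -5.
p(0) = 5, so log|p(0)| = log(5) = 1.6094.
Apply Jensen: I(r) = log|p(0)| + Σ_k log(r/|z_k|), summed over zeros inside |z| < r.
  log(r/|z_k|) for z_k = -1: log(3.0/1) = 1.0986
  Outside zeros (-5) contribute nothing to the Jensen sum.
Sum over inside zeros: 1.0986.
I(r) = log|p(0)| + (inside sum) = 1.6094 + 1.0986 = 2.7081.
Note: since some zeros are outside |z| ≤ r, the simplified n·log(r) form does NOT apply — only the inside zeros contribute.

I(r) ≈ 2.7081.


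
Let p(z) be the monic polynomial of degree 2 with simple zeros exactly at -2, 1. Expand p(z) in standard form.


The polynomial is p(z) = ∏_{α ∈ S} (z − α), where S = {-2, 1}.
Expanding the product yields: p(z) = z^2 + z -2.
The resulting polynomial has degree 2 and real coefficients as required.

p(z) = z^2 + z -2.


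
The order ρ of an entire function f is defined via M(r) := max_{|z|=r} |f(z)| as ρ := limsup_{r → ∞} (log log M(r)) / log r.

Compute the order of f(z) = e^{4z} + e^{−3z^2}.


Each summand is entire of order 1 and 2 respectively (as in the single-exponential case). The order of a sum is at most the max of the orders, so ρ ≤ 2. For the lower bound: on |z|=r choose arg z so that -3z^2 is real positive; then |e^{-3z^2}| = e^{3r^2} while |e^{4z}| ≤ e^{4r^1} = o(e^{3r^2}). So |f| ≥ e^{3r^2}(1 − o(1)) and ρ ≥ 2. Hence ρ = max(1, 2) = 2.
Therefore ρ = 2.

Order ρ = 2.


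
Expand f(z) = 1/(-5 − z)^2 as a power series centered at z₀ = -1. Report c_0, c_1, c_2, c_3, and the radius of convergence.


Let w = z − z₀, so z = z₀ + w.
Then -5 − z = -5 − (z₀ + w) = (-5 − z₀) − w = -4 − w.
f(z) = 1/(-4 − w)^2 = (1/(-4)^2) · (1 − w/(-4))^{−2}.
By the binomial series (1−u)^{−2} = Σ_{n≥0} C(n+1, 1) u^n for |u|<1, with u = w/(-4):
  c_n = C(n+1, 1) / (-4)^(n+2).
  c_0 = 1/(-4)^2 = 1/16.
  c_1 = 2/(-4)^3 = -1/32.
  c_2 = 3/(-4)^4 = 3/256.
  c_3 = 4/(-4)^5 = -1/256.
The series is valid for |w/d| < 1, i.e. |z − z₀| < |d|.
Radius of convergence: R = |-5 − z₀| = |-4| = 4 (distance from z₀ to the singularity z = -5).

c_0 = 1/16, c_1 = -1/32, c_2 = 3/256, c_3 = -1/256; R = 4.


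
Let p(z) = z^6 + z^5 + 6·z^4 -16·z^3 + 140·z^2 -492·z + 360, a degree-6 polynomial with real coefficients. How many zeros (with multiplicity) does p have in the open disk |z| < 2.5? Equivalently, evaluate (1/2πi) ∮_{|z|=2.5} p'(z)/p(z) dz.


The zeros of p are: (1 + 3i), (1 - 3i), 2, 1, (-3 + 3i), (-3 - 3i).
Their magnitudes are: 3.162, 3.162, 2, 1, 4.243, 4.243.
Zeros with |z| < R = 2.5: 2, 1.
Count = 2.
By the argument principle, (1/2πi) ∮_{|z|=R} p'(z)/p(z) dz equals exactly this count.

Number of zeros inside |z| < 2.5: 2.


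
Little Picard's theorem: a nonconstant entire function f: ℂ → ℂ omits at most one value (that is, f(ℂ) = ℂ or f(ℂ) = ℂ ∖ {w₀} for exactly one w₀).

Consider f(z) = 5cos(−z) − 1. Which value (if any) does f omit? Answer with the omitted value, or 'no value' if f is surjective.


Little Picard bounds the complement of f(ℂ) to at most one point.
cos is entire and surjective onto ℂ: for every w ∈ ℂ, cos(ζ) = w has a solution ζ ∈ ℂ (e.g., via the complex inverse arccos). With ζ = −z this gives z = ζ/(-1). Then 5·cos(−z) takes every value in 5·ℂ = ℂ, and adding -1 is a bijection of ℂ. So f is surjective and omits no value. (Note: only on the real line is cos bounded by [−1, 1].)

Omitted value: no value.


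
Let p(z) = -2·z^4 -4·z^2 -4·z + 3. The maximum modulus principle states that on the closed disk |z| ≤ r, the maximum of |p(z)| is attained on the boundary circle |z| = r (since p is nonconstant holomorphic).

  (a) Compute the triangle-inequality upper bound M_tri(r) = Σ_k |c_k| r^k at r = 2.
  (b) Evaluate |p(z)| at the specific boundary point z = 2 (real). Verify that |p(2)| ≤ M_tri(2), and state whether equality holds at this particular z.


Coefficients: c_0 = 3, c_1 = -4, c_2 = -4, c_3 = 0, c_4 = -2. Radius r = 2.
Part (a). Triangle bound: M_tri(r) = Σ_k |c_k| r^k
  = |3|·2^0 + |-4|·2^1 + |-4|·2^2 + |0|·2^3 + |-2|·2^4
  = 3 + 8 + 16 + 0 + 32 = 59.
This bounds M(r) := max_{|z|=r} |p(z)| from above; equality holds iff all terms c_k z^k can be made to align in phase at a single z on |z|=r.
Part (b). At z = 2 (real, on the circle |z| = r):
  p(2) = (3)·2^0 + (-4)·2^1 + (-4)·2^2 + (0)·2^3 + (-2)·2^4 = -53.
  |p(2)| = 53.
Check: |p(2)| = 53 ≤ 59 = M_tri(2). ✓ Equality does not hold at z = 2 (the coefficients have mixed signs, so the terms do not all align in phase there).

M_tri(2) = 59; |p(2)| = 53; equality at z=2: no.


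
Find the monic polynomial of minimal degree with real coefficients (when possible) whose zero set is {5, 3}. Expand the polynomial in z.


The polynomial is p(z) = ∏_{α ∈ S} (z − α), where S = {5, 3}.
Expanding the product yields: p(z) = z^2 -8·z + 15.
The resulting polynomial has degree 2 and real coefficients as required.

p(z) = z^2 -8·z + 15.


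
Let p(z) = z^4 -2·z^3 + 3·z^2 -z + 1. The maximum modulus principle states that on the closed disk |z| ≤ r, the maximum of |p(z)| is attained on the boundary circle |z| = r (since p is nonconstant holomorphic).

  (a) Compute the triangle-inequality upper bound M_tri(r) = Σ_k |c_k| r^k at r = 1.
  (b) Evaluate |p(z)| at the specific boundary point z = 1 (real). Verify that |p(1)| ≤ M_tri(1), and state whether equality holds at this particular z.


Coefficients: c_0 = 1, c_1 = -1, c_2 = 3, c_3 = -2, c_4 = 1. Radius r = 1.
Part (a). Triangle bound: M_tri(r) = Σ_k |c_k| r^k
  = |1|·1^0 + |-1|·1^1 + |3|·1^2 + |-2|·1^3 + |1|·1^4
  = 1 + 1 + 3 + 2 + 1 = 8.
This bounds M(r) := max_{|z|=r} |p(z)| from above; equality holds iff all terms c_k z^k can be made to align in phase at a single z on |z|=r.
Part (b). At z = 1 (real, on the circle |z| = r):
  p(1) = (1)·1^0 + (-1)·1^1 + (3)·1^2 + (-2)·1^3 + (1)·1^4 = 2.
  |p(1)| = 2.
Check: |p(1)| = 2 ≤ 8 = M_tri(1). ✓ Equality does not hold at z = 1 (the coefficients have mixed signs, so the terms do not all align in phase there).

M_tri(1) = 8; |p(1)| = 2; equality at z=1: no.


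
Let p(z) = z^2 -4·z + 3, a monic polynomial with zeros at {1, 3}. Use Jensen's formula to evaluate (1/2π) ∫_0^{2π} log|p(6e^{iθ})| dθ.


Zeros: 1, 3; r = 6.
Inside |z| < r: 1, 3. Outside (|z| ≥ r): ∅.
p(0) = 3, so log|p(0)| = log(3) = 1.0986.
Apply Jensen: I(r) = log|p(0)| + Σ_k log(r/|z_k|), summed over zeros inside |z| < r.
  log(r/|z_k|) for z_k = 1: log(6/1) = 1.7918
  log(r/|z_k|) for z_k = 3: log(6/3) = 0.6931
Sum over inside zeros: 2.4849.
I(r) = log|p(0)| + (inside sum) = 1.0986 + 2.4849 = 3.5835.
Closed form (all zeros inside, monic): I(r) = n·log(r) = 2·log(6) = 3.5835. ✓

I(r) ≈ 3.5835.


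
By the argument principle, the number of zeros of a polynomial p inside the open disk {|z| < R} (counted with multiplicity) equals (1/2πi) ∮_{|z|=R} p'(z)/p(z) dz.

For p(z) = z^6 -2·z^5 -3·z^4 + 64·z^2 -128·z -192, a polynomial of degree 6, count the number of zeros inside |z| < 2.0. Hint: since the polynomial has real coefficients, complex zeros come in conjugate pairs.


The zeros of p are: -1, (-2 + 2i), (-2 - 2i), (2 + 2i), (2 - 2i), 3.
Their magnitudes are: 1, 2.828, 2.828, 2.828, 2.828, 3.
Zeros with |z| < R = 2.0: -1.
Count = 1.
By the argument principle, (1/2πi) ∮_{|z|=R} p'(z)/p(z) dz equals exactly this count.

Number of zeros inside |z| < 2.0: 1.


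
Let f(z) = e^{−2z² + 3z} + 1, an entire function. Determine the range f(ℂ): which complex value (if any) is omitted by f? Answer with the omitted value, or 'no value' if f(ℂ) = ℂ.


Little Picard bounds the complement of f(ℂ) to at most one point.
The exponent g(z) = −2z² + 3z is a nonconstant polynomial, hence surjective onto ℂ. So e^{g(z)} takes every value in {e^w : w ∈ ℂ} = ℂ ∖ {0}. Adding 1 shifts the range to ℂ ∖ {1}. f omits exactly 1.

Omitted value: 1.


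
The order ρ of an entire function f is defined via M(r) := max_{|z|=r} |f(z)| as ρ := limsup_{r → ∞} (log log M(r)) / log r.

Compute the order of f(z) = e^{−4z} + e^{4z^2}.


Each summand is entire of order 1 and 2 respectively (as in the single-exponential case). The order of a sum is at most the max of the orders, so ρ ≤ 2. For the lower bound: on |z|=r choose arg z so that 4z^2 is real positive; then |e^{4z^2}| = e^{4r^2} while |e^{-4z}| ≤ e^{4r^1} = o(e^{4r^2}). So |f| ≥ e^{4r^2}(1 − o(1)) and ρ ≥ 2. Hence ρ = max(1, 2) = 2.
Therefore ρ = 2.

Order ρ = 2.


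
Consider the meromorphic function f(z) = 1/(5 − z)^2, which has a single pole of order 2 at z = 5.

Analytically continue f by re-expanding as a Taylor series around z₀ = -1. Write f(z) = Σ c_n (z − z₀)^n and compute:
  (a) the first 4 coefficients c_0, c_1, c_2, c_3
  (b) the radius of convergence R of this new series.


Let w = z − z₀, so z = z₀ + w.
Then 5 − z = 5 − (z₀ + w) = (5 − z₀) − w = 6 − w.
f(z) = 1/(6 − w)^2 = (1/(6)^2) · (1 − w/(6))^{−2}.
By the binomial series (1−u)^{−2} = Σ_{n≥0} C(n+1, 1) u^n for |u|<1, with u = w/(6):
  c_n = C(n+1, 1) / (6)^(n+2).
  c_0 = 1/(6)^2 = 1/36.
  c_1 = 2/(6)^3 = 1/108.
  c_2 = 3/(6)^4 = 1/432.
  c_3 = 4/(6)^5 = 1/1944.
The series is valid for |w/d| < 1, i.e. |z − z₀| < |d|.
Radius of convergence: R = |5 − z₀| = |6| = 6 (distance from z₀ to the singularity z = 5).

c_0 = 1/36, c_1 = 1/108, c_2 = 1/432, c_3 = 1/1944; R = 6.
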